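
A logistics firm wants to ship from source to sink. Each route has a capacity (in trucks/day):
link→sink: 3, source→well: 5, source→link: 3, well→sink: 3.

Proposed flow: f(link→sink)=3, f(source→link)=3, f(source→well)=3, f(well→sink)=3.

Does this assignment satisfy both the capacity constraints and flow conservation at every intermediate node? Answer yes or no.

Yes

Every edge has 0 ≤ f(e) ≤ cap(e).
At each intermediate node, inflow equals outflow.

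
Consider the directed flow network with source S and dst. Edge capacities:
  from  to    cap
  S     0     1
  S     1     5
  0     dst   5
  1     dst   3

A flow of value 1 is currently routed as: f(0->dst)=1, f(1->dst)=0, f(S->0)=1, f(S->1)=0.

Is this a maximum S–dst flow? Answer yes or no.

Residual path S->1->dst has bottleneck 3 > 0.
Pushing 3 along it raises the flow to 4, so the given flow is not maximum.

No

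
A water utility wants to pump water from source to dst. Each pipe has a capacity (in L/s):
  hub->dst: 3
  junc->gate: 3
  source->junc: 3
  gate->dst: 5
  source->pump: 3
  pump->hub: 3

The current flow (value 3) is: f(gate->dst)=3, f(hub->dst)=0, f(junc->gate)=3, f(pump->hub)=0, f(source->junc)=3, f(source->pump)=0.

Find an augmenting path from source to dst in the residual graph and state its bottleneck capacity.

Residual along source->pump->hub->dst: source->pump: 3, pump->hub: 3, hub->dst: 3.
Bottleneck = min = 3.

source->pump->hub->dst, bottleneck 3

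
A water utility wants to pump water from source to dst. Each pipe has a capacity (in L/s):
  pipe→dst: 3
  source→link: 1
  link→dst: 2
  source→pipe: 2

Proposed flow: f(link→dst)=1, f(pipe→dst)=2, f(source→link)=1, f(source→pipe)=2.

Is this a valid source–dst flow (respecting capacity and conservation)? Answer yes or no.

Yes

Every edge has 0 ≤ f(e) ≤ cap(e).
At each intermediate node, inflow equals outflow.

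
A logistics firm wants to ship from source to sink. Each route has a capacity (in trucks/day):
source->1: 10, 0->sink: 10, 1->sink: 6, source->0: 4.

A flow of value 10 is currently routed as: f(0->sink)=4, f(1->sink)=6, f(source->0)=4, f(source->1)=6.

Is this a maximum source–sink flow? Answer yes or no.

Residual reachable from source: {1, source}; sink is not reachable.
Saturated cut: source->0, 1->sink with total capacity 10 = current flow value. Flow is maximum.

Yes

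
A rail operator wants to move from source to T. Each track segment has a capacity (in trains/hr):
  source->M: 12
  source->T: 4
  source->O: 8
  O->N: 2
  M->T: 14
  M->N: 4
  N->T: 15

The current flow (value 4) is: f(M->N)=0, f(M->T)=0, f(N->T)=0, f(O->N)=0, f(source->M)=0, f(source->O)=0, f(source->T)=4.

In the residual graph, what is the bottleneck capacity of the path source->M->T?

12

Residual capacities along the path: source->M: 12, M->T: 14.
Minimum is 12.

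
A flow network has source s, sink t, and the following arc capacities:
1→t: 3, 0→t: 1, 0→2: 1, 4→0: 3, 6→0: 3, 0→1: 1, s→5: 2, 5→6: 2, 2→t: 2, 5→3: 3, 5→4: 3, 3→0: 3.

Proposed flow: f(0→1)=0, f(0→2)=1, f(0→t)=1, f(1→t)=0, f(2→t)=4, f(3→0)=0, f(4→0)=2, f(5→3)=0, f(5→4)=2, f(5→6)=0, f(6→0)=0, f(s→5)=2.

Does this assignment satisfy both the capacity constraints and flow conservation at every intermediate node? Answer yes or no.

No

Capacity violated on 2→t: flow 4 > capacity 2.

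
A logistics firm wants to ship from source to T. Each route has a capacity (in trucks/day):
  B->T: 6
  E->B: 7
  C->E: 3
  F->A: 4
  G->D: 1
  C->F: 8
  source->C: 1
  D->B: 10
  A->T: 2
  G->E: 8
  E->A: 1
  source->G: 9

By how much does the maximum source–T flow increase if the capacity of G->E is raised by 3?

0

Original max flow = 8.
Edge G->E does not cross the min cut (source side {B, D, E, G, source}), so extra capacity there cannot help.
New max flow = 8. Increase = 0.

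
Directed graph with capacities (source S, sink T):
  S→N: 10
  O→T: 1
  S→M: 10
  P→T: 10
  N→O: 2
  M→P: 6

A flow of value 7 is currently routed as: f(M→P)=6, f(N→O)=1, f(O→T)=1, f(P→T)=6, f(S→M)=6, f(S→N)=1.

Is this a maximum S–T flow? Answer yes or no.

Residual reachable from S: {M, N, O, S}; T is not reachable.
Saturated cut: M→P, O→T with total capacity 7 = current flow value. Flow is maximum.

Yes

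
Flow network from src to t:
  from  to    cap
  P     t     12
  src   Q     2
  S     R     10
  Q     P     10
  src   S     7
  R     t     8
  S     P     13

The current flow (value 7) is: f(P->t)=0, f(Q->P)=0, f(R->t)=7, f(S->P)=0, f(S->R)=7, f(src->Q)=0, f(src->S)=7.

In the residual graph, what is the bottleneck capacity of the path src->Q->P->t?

2

Residual capacities along the path: src->Q: 2, Q->P: 10, P->t: 12.
Minimum is 2.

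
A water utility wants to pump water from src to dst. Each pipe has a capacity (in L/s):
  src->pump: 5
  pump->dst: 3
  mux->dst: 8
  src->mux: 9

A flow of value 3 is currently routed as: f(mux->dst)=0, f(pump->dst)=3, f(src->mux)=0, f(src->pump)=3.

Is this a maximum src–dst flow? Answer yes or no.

Residual path src->mux->dst has bottleneck 8 > 0.
Pushing 8 along it raises the flow to 11, so the given flow is not maximum.

No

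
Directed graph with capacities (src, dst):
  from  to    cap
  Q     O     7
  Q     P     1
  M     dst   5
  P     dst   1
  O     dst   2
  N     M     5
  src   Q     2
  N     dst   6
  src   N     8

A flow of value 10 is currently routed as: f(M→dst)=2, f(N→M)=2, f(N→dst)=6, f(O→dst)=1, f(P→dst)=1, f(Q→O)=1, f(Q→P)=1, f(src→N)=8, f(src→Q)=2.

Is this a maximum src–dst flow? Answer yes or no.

Yes

Residual reachable from src: {src}; dst is not reachable.
Saturated cut: src→Q, src→N with total capacity 10 = current flow value. Flow is maximum.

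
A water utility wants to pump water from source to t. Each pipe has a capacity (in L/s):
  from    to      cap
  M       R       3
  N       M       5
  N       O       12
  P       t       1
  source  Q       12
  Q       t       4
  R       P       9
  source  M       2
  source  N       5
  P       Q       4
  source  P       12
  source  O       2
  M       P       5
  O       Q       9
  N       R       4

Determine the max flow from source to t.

5

Augment source->P->t: bottleneck 1. Total 1.
Augment source->Q->t: bottleneck 4. Total 5.
No augmenting path remains in the residual graph.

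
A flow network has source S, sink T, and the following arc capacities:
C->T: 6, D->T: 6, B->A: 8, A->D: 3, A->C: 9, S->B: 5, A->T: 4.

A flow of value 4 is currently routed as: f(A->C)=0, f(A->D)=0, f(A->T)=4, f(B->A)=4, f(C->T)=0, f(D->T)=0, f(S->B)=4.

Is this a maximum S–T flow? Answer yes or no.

Residual path S->B->A->D->T has bottleneck 1 > 0.
Pushing 1 along it raises the flow to 5, so the given flow is not maximum.

No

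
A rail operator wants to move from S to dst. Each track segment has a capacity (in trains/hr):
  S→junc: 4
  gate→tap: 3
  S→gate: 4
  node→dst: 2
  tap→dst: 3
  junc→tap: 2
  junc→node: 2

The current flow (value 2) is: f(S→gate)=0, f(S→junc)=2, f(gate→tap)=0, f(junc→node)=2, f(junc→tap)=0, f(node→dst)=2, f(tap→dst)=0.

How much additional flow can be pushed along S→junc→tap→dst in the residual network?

Residual capacities along the path: S→junc: 2, junc→tap: 2, tap→dst: 3.
Minimum is 2.

2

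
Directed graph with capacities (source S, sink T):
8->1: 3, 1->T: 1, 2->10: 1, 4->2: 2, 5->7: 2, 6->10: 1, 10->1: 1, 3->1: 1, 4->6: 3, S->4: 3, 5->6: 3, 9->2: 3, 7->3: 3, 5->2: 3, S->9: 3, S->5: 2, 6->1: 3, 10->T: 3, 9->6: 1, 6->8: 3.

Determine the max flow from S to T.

3

Augment S->5->2->10->T: bottleneck 1. Total 1.
Augment S->5->6->10->T: bottleneck 1. Total 2.
Augment S->9->6->1->T: bottleneck 1. Total 3.
No augmenting path remains in the residual graph.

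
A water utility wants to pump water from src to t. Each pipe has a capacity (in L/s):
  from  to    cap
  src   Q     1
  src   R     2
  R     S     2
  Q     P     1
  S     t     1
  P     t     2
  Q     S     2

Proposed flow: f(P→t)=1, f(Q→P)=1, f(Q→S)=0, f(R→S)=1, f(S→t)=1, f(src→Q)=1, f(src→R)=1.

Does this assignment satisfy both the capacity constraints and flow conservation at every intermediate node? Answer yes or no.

Every edge has 0 ≤ f(e) ≤ cap(e).
At each intermediate node, inflow equals outflow.

Yes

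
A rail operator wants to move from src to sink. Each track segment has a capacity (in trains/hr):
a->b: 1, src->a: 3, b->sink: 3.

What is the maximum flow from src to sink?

1

Augment src->a->b->sink: bottleneck 1. Total 1.
No augmenting path remains in the residual graph.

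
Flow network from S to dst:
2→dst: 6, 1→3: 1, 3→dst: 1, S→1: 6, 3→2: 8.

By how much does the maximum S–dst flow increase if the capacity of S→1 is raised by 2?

Original max flow = 1.
Edge S→1 does not cross the min cut (source side {1, S}), so extra capacity there cannot help.
New max flow = 1. Increase = 0.

0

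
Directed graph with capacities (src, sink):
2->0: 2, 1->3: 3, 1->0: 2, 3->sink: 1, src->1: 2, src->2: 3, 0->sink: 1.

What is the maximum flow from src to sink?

Augment src->2->0->sink: bottleneck 1. Total 1.
Augment src->1->3->sink: bottleneck 1. Total 2.
No augmenting path remains in the residual graph.

2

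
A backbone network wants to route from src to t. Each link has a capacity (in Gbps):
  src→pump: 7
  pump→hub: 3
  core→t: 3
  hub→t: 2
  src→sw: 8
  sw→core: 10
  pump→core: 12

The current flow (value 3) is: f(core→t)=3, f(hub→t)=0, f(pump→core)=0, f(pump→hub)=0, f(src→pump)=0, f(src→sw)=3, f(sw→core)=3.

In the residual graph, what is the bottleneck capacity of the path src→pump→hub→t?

Residual capacities along the path: src→pump: 7, pump→hub: 3, hub→t: 2.
Minimum is 2.

2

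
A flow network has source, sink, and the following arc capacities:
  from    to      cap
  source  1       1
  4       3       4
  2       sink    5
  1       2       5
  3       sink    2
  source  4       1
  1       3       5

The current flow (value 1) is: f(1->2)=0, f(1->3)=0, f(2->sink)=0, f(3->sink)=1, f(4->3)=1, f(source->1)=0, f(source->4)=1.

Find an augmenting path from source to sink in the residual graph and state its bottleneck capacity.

Residual along source->1->3->sink: source->1: 1, 1->3: 5, 3->sink: 1.
Bottleneck = min = 1.

source->1->3->sink, bottleneck 1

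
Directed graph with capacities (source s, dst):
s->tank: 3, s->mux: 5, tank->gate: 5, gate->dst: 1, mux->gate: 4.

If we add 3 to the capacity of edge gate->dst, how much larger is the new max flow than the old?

3

Original max flow = 1.
After raising cap(gate->dst), augmenting paths through that edge carry 3 more units.
New max flow = 4. Increase = 3.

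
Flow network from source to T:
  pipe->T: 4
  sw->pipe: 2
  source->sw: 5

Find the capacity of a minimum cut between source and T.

2

Max flow = 2 (via 1 augmenting path).
In the residual at optimum, the set reachable from source is {source, sw}.
Cut edges: sw->pipe (cap 2). Sum = 2.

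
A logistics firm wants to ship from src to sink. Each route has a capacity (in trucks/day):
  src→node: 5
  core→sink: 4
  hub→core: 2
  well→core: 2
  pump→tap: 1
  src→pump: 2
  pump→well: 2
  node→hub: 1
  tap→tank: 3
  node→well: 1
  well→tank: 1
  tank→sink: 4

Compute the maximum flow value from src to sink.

4

Augment src→node→hub→core→sink: bottleneck 1. Total 1.
Augment src→node→well→core→sink: bottleneck 1. Total 2.
Augment src→pump→well→core→sink: bottleneck 1. Total 3.
Augment src→pump→well→tank→sink: bottleneck 1. Total 4.
No augmenting path remains in the residual graph.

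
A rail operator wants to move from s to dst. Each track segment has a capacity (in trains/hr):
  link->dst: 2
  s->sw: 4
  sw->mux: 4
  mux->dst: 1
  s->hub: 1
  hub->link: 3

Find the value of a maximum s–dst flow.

2

Augment s->sw->mux->dst: bottleneck 1. Total 1.
Augment s->hub->link->dst: bottleneck 1. Total 2.
No augmenting path remains in the residual graph.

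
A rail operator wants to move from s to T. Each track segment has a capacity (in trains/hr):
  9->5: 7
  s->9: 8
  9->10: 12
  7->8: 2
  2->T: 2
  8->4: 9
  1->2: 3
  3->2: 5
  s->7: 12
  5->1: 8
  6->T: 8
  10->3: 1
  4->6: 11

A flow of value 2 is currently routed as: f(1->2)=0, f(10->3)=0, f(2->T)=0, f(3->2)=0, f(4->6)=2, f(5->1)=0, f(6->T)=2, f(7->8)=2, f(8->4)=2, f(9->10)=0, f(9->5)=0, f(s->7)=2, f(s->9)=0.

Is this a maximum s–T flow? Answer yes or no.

Residual path s->9->5->1->2->T has bottleneck 2 > 0.
Pushing 2 along it raises the flow to 4, so the given flow is not maximum.

No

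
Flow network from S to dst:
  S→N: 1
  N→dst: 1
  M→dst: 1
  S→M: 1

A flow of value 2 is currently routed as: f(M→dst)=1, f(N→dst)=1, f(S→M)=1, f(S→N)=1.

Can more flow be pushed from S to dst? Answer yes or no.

No

Residual reachable from S: {S}; dst is not reachable.
Saturated cut: S→M, S→N with total capacity 2 = current flow value. Flow is maximum.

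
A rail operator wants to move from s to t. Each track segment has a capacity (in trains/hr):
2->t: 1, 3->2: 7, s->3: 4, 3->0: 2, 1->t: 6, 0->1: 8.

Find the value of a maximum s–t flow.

Augment s->3->2->t: bottleneck 1. Total 1.
Augment s->3->0->1->t: bottleneck 2. Total 3.
No augmenting path remains in the residual graph.

3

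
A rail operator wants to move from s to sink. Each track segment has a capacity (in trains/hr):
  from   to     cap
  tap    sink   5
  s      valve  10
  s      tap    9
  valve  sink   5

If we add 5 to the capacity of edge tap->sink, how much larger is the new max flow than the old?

4

Original max flow = 10.
After raising cap(tap->sink), augmenting paths through that edge carry 4 more units.
New max flow = 14. Increase = 4.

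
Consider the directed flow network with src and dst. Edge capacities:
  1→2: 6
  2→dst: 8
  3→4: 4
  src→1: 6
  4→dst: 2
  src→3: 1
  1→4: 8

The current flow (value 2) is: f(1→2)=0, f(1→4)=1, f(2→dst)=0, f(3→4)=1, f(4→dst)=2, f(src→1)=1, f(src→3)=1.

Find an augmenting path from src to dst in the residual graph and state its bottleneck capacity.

src→1→2→dst, bottleneck 5

Residual along src→1→2→dst: src→1: 5, 1→2: 6, 2→dst: 8.
Bottleneck = min = 5.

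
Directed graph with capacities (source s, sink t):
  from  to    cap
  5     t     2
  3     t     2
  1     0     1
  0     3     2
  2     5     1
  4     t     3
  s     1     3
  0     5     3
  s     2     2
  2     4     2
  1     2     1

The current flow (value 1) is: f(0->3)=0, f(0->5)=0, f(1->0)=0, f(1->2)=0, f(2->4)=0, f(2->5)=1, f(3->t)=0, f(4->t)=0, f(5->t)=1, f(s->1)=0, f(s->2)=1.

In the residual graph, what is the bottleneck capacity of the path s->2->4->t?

Residual capacities along the path: s->2: 1, 2->4: 2, 4->t: 3.
Minimum is 1.

1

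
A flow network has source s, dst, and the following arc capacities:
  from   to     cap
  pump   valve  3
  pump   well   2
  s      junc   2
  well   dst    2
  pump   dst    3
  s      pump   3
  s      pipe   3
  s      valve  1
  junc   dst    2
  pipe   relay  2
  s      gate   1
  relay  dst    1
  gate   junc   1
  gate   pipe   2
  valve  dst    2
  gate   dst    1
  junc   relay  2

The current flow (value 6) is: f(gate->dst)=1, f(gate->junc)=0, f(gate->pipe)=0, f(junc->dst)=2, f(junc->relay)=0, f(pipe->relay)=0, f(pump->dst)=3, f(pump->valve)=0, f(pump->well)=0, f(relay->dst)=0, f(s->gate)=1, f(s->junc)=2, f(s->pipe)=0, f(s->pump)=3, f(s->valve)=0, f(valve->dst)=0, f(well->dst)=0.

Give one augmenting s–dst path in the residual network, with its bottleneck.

s->valve->dst, bottleneck 1

Residual along s->valve->dst: s->valve: 1, valve->dst: 2.
Bottleneck = min = 1.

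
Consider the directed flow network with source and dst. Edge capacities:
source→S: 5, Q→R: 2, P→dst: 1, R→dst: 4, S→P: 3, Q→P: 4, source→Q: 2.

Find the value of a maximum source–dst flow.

Augment source→Q→R→dst: bottleneck 2. Total 2.
Augment source→S→P→dst: bottleneck 1. Total 3.
No augmenting path remains in the residual graph.

3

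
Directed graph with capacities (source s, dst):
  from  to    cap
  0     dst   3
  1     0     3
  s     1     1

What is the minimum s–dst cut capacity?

Max flow = 1 (via 1 augmenting path).
In the residual at optimum, the set reachable from s is {s}.
Cut edges: s->1 (cap 1). Sum = 1.

1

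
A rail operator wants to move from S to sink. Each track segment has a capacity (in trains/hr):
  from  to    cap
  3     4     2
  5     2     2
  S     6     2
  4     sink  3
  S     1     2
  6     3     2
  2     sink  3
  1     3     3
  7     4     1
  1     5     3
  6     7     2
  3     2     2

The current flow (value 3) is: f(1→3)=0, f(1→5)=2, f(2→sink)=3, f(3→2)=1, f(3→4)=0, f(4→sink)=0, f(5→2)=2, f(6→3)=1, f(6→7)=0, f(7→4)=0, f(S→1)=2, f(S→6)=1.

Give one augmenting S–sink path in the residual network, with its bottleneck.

Residual along S→6→3→4→sink: S→6: 1, 6→3: 1, 3→4: 2, 4→sink: 3.
Bottleneck = min = 1.

S→6→3→4→sink, bottleneck 1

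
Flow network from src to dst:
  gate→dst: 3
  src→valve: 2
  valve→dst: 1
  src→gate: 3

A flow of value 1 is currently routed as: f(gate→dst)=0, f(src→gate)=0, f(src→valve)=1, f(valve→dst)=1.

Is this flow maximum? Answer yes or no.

Residual path src→gate→dst has bottleneck 3 > 0.
Pushing 3 along it raises the flow to 4, so the given flow is not maximum.

No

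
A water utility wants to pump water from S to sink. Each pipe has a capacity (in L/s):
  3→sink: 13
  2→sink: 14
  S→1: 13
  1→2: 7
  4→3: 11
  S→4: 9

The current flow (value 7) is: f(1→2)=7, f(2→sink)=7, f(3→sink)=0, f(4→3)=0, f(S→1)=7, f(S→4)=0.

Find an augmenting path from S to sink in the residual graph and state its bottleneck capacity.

S→4→3→sink, bottleneck 9

Residual along S→4→3→sink: S→4: 9, 4→3: 11, 3→sink: 13.
Bottleneck = min = 9.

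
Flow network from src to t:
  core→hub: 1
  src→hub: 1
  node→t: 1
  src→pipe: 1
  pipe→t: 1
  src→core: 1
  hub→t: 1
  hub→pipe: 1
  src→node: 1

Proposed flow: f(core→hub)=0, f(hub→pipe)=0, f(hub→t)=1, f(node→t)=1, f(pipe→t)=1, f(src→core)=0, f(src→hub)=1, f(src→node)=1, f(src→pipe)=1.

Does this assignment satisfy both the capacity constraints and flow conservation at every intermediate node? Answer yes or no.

Every edge has 0 ≤ f(e) ≤ cap(e).
At each intermediate node, inflow equals outflow.

Yes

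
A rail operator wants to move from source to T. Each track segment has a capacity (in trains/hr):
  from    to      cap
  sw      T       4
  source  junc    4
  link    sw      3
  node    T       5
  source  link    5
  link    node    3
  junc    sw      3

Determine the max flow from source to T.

7

Augment source→junc→sw→T: bottleneck 3. Total 3.
Augment source→link→sw→T: bottleneck 1. Total 4.
Augment source→link→node→T: bottleneck 3. Total 7.
No augmenting path remains in the residual graph.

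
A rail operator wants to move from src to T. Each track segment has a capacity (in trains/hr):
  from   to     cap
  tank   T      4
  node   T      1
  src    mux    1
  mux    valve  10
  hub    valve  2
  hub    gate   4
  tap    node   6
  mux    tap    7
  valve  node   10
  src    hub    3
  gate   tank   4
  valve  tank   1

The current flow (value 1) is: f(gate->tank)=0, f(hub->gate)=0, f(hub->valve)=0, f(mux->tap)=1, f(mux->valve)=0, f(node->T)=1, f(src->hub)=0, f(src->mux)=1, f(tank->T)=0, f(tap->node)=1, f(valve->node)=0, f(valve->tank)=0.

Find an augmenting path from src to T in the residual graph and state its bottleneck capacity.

src->hub->valve->tank->T, bottleneck 1

Residual along src->hub->valve->tank->T: src->hub: 3, hub->valve: 2, valve->tank: 1, tank->T: 4.
Bottleneck = min = 1.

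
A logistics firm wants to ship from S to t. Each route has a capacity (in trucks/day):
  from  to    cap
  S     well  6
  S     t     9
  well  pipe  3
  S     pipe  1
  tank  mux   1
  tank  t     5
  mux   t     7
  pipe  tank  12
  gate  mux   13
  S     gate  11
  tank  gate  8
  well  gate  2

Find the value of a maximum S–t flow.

20

Augment S→t: bottleneck 9. Total 9.
Augment S→pipe→tank→t: bottleneck 1. Total 10.
Augment S→gate→mux→t: bottleneck 7. Total 17.
Augment S→well→pipe→tank→t: bottleneck 3. Total 20.
No augmenting path remains in the residual graph.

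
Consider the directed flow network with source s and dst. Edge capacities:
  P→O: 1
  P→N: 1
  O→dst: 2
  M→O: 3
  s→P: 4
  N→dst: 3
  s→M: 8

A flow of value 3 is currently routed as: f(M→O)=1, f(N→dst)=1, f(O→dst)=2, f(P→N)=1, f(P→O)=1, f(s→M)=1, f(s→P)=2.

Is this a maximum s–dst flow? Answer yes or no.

Yes

Residual reachable from s: {M, O, P, s}; dst is not reachable.
Saturated cut: P→N, O→dst with total capacity 3 = current flow value. Flow is maximum.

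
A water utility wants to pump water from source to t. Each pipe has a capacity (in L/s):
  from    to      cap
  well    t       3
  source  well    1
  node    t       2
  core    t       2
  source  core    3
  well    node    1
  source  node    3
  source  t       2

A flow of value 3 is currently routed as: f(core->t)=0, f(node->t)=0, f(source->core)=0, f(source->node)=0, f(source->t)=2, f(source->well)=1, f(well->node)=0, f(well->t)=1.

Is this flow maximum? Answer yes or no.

Residual path source->core->t has bottleneck 2 > 0.
Pushing 2 along it raises the flow to 5, so the given flow is not maximum.

No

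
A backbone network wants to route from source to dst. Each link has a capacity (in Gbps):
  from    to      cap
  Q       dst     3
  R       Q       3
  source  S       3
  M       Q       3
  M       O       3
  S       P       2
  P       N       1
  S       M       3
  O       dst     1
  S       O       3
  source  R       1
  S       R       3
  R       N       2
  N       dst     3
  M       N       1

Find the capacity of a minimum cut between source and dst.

4

Max flow = 4 (via 4 augmenting paths).
In the residual at optimum, the set reachable from source is {source}.
Cut edges: source->S (cap 3), source->R (cap 1). Sum = 4.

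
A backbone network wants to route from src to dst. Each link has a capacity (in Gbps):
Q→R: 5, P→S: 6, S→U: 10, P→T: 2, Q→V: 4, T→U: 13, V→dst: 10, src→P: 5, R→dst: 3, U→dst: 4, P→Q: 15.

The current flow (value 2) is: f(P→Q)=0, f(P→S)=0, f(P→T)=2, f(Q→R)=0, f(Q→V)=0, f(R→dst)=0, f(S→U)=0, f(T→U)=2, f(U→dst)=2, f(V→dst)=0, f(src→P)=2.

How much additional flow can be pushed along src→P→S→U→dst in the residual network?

Residual capacities along the path: src→P: 3, P→S: 6, S→U: 10, U→dst: 2.
Minimum is 2.

2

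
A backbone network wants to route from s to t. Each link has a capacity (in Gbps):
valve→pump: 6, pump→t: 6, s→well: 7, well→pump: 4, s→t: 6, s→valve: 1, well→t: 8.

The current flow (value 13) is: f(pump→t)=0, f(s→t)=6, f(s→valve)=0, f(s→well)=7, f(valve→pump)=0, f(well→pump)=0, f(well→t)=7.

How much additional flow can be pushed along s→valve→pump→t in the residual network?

1

Residual capacities along the path: s→valve: 1, valve→pump: 6, pump→t: 6.
Minimum is 1.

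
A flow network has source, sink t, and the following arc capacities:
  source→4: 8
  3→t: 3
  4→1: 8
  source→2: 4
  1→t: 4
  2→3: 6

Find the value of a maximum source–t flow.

Augment source→2→3→t: bottleneck 3. Total 3.
Augment source→4→1→t: bottleneck 4. Total 7.
No augmenting path remains in the residual graph.

7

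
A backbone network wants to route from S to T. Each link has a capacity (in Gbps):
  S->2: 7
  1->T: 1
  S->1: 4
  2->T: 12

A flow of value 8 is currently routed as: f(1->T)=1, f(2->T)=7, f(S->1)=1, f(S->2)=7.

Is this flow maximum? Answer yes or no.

Residual reachable from S: {1, S}; T is not reachable.
Saturated cut: S->2, 1->T with total capacity 8 = current flow value. Flow is maximum.

Yes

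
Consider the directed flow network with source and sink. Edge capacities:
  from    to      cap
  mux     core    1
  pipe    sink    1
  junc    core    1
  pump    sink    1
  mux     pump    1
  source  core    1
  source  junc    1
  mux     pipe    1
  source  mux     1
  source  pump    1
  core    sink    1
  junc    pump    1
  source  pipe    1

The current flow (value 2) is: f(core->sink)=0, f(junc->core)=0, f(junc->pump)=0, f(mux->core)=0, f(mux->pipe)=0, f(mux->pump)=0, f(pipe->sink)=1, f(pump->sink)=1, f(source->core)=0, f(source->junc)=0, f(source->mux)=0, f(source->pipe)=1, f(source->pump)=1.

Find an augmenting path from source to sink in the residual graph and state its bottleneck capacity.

Residual along source->core->sink: source->core: 1, core->sink: 1.
Bottleneck = min = 1.

source->core->sink, bottleneck 1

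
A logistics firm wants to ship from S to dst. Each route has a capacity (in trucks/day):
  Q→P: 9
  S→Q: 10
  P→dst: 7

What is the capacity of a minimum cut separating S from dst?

Max flow = 7 (via 1 augmenting path).
In the residual at optimum, the set reachable from S is {P, Q, S}.
Cut edges: P→dst (cap 7). Sum = 7.

7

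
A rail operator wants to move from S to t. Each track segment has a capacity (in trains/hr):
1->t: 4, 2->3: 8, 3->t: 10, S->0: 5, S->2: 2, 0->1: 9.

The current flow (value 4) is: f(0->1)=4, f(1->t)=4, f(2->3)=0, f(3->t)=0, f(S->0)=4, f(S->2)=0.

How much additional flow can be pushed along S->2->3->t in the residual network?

Residual capacities along the path: S->2: 2, 2->3: 8, 3->t: 10.
Minimum is 2.

2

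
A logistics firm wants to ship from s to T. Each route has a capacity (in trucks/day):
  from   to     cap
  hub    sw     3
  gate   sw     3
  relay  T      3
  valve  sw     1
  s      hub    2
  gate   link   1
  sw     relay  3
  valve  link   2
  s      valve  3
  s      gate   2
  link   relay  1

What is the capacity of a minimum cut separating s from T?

Max flow = 3 (via 2 augmenting paths).
In the residual at optimum, the set reachable from s is {gate, hub, link, relay, s, sw, valve}.
Cut edges: relay→T (cap 3). Sum = 3.

3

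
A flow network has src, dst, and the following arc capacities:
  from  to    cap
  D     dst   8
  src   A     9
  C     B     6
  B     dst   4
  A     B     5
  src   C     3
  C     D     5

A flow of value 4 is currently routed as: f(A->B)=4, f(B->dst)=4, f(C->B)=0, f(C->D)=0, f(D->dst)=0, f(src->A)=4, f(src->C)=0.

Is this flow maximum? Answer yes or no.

No

Residual path src->C->D->dst has bottleneck 3 > 0.
Pushing 3 along it raises the flow to 7, so the given flow is not maximum.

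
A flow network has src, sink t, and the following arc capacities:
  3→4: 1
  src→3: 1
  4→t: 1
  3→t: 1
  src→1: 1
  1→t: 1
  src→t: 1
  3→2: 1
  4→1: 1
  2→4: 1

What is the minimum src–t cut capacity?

Max flow = 3 (via 3 augmenting paths).
In the residual at optimum, the set reachable from src is {src}.
Cut edges: src→3 (cap 1), src→1 (cap 1), src→t (cap 1). Sum = 3.

3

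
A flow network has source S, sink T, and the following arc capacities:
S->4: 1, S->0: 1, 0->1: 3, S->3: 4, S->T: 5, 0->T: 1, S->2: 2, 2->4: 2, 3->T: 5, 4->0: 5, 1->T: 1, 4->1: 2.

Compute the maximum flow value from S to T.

11

Augment S->T: bottleneck 5. Total 5.
Augment S->0->T: bottleneck 1. Total 6.
Augment S->3->T: bottleneck 4. Total 10.
Augment S->4->1->T: bottleneck 1. Total 11.
No augmenting path remains in the residual graph.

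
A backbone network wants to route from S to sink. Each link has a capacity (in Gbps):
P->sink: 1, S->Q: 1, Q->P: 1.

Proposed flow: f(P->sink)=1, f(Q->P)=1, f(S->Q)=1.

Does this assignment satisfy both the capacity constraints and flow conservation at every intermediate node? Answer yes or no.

Every edge has 0 ≤ f(e) ≤ cap(e).
At each intermediate node, inflow equals outflow.

Yes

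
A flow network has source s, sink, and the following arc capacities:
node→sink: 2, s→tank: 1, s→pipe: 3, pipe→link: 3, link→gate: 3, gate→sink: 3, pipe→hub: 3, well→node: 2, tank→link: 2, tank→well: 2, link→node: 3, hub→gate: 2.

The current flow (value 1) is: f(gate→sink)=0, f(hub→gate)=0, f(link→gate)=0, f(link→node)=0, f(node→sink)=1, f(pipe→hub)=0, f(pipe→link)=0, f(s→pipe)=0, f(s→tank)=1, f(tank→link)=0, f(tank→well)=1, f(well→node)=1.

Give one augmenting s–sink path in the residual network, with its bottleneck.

Residual along s→pipe→link→node→sink: s→pipe: 3, pipe→link: 3, link→node: 3, node→sink: 1.
Bottleneck = min = 1.

s→pipe→link→node→sink, bottleneck 1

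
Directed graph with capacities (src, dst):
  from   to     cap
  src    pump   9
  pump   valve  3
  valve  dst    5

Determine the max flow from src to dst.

Augment src→pump→valve→dst: bottleneck 3. Total 3.
No augmenting path remains in the residual graph.

3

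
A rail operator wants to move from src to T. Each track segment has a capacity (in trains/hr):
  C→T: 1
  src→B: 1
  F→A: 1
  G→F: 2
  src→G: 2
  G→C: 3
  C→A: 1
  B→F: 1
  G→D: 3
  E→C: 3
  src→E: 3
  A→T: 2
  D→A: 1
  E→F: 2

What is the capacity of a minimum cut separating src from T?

Max flow = 3 (via 3 augmenting paths).
In the residual at optimum, the set reachable from src is {A, B, C, D, E, F, G, src}.
Cut edges: C→T (cap 1), A→T (cap 2). Sum = 3.

3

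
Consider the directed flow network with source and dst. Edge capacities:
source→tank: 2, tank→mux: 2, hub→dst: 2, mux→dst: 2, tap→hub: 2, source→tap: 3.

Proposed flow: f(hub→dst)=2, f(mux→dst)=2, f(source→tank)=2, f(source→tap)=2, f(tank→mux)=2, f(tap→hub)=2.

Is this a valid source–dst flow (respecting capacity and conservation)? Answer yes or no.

Every edge has 0 ≤ f(e) ≤ cap(e).
At each intermediate node, inflow equals outflow.

Yes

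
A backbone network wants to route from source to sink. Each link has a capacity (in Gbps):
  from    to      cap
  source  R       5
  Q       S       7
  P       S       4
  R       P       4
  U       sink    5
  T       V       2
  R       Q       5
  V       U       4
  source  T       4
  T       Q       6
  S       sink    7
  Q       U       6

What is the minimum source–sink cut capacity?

Max flow = 9 (via 4 augmenting paths).
In the residual at optimum, the set reachable from source is {source}.
Cut edges: source→R (cap 5), source→T (cap 4). Sum = 9.

9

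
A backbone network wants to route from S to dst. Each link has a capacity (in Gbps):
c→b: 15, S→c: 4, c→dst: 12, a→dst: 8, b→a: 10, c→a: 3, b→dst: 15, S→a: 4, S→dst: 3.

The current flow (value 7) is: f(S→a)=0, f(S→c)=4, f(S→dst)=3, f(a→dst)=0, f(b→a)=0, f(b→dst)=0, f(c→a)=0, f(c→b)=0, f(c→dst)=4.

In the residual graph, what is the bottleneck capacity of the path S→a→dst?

Residual capacities along the path: S→a: 4, a→dst: 8.
Minimum is 4.

4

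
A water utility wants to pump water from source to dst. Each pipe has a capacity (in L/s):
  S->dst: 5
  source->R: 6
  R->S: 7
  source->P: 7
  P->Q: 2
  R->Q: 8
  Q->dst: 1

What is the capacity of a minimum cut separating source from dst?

6

Max flow = 6 (via 2 augmenting paths).
In the residual at optimum, the set reachable from source is {P, Q, R, S, source}.
Cut edges: Q->dst (cap 1), S->dst (cap 5). Sum = 6.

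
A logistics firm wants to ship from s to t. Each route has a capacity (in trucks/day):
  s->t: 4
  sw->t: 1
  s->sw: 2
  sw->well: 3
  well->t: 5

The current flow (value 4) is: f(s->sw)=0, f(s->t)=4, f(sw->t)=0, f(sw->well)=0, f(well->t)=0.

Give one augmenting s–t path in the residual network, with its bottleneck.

Residual along s->sw->t: s->sw: 2, sw->t: 1.
Bottleneck = min = 1.

s->sw->t, bottleneck 1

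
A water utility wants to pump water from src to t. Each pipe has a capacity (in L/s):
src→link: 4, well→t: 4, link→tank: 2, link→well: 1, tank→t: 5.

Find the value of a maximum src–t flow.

3

Augment src→link→tank→t: bottleneck 2. Total 2.
Augment src→link→well→t: bottleneck 1. Total 3.
No augmenting path remains in the residual graph.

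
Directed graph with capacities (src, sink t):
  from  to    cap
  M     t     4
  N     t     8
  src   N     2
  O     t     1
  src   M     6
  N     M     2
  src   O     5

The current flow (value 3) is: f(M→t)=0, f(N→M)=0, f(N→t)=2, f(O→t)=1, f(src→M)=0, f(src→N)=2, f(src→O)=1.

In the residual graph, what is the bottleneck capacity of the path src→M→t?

4

Residual capacities along the path: src→M: 6, M→t: 4.
Minimum is 4.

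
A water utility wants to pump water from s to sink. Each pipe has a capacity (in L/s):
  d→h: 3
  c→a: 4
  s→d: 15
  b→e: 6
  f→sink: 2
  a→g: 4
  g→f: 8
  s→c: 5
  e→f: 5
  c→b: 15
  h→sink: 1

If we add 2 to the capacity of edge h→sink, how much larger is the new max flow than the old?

2

Original max flow = 3.
After raising cap(h→sink), augmenting paths through that edge carry 2 more units.
New max flow = 5. Increase = 2.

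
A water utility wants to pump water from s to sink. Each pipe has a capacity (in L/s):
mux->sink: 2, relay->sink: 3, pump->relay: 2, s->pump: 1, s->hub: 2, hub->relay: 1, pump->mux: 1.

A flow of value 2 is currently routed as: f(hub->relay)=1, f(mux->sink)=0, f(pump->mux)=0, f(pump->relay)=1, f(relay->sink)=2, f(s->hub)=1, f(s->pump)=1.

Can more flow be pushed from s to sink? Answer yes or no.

Residual reachable from s: {hub, s}; sink is not reachable.
Saturated cut: s->pump, hub->relay with total capacity 2 = current flow value. Flow is maximum.

No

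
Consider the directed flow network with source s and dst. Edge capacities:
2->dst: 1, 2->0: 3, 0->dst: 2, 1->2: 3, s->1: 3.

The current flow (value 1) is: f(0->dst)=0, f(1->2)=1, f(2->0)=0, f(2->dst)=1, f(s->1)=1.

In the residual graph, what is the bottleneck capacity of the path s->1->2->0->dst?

Residual capacities along the path: s->1: 2, 1->2: 2, 2->0: 3, 0->dst: 2.
Minimum is 2.

2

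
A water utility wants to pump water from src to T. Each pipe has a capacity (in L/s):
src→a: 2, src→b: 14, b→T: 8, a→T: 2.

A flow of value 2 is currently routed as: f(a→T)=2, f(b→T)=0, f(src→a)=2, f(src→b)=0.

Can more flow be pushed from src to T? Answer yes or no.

Yes

Residual path src→b→T has bottleneck 8 > 0.
Pushing 8 along it raises the flow to 10, so the given flow is not maximum.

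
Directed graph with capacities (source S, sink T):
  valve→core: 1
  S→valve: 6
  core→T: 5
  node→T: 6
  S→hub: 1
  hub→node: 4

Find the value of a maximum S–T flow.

Augment S→valve→core→T: bottleneck 1. Total 1.
Augment S→hub→node→T: bottleneck 1. Total 2.
No augmenting path remains in the residual graph.

2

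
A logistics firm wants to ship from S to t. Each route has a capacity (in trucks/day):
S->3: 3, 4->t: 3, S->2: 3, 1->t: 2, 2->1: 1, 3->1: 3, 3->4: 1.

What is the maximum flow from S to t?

Augment S->2->1->t: bottleneck 1. Total 1.
Augment S->3->1->t: bottleneck 1. Total 2.
Augment S->3->4->t: bottleneck 1. Total 3.
No augmenting path remains in the residual graph.

3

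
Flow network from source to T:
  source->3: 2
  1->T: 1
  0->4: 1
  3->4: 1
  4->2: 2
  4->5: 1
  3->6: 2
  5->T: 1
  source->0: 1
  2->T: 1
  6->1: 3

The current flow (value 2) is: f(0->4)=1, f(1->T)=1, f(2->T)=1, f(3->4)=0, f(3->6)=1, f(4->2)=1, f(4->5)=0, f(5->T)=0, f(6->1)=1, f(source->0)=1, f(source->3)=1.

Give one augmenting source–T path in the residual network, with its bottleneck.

source->3->4->5->T, bottleneck 1

Residual along source->3->4->5->T: source->3: 1, 3->4: 1, 4->5: 1, 5->T: 1.
Bottleneck = min = 1.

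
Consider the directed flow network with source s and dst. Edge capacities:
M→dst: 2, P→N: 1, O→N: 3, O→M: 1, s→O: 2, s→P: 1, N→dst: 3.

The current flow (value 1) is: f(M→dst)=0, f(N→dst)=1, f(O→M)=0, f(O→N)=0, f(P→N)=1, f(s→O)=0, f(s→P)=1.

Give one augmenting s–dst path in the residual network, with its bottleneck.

s→O→N→dst, bottleneck 2

Residual along s→O→N→dst: s→O: 2, O→N: 3, N→dst: 2.
Bottleneck = min = 2.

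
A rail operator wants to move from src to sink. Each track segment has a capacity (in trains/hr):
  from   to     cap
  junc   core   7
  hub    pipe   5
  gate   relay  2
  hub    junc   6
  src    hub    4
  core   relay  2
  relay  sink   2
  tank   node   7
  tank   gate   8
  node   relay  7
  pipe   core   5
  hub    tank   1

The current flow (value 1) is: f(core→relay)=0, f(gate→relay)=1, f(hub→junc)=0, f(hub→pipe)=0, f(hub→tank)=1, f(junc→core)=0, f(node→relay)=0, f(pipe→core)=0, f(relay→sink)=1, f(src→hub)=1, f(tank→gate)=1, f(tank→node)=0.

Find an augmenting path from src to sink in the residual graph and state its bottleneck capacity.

src→hub→pipe→core→relay→sink, bottleneck 1

Residual along src→hub→pipe→core→relay→sink: src→hub: 3, hub→pipe: 5, pipe→core: 5, core→relay: 2, relay→sink: 1.
Bottleneck = min = 1.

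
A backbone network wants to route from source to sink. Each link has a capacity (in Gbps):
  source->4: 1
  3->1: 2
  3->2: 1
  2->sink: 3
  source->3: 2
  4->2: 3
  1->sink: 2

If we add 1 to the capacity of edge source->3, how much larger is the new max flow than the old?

Original max flow = 3.
After raising cap(source->3), augmenting paths through that edge carry 1 more unit.
New max flow = 4. Increase = 1.

1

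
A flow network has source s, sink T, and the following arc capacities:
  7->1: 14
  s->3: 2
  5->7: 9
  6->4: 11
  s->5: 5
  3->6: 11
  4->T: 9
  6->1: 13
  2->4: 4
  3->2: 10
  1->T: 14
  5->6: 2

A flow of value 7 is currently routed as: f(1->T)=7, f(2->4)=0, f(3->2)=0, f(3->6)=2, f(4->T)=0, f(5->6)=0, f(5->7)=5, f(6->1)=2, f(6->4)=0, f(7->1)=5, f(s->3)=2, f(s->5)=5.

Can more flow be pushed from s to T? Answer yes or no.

Residual reachable from s: {s}; T is not reachable.
Saturated cut: s->5, s->3 with total capacity 7 = current flow value. Flow is maximum.

No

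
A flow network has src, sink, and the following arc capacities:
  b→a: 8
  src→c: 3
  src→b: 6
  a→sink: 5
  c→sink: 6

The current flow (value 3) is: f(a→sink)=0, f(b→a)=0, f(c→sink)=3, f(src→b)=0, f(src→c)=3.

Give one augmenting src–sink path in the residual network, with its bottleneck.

Residual along src→b→a→sink: src→b: 6, b→a: 8, a→sink: 5.
Bottleneck = min = 5.

src→b→a→sink, bottleneck 5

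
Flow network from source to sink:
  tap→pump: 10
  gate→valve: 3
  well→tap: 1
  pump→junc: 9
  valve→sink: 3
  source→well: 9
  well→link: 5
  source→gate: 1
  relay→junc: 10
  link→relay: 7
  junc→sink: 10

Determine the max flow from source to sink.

7

Augment source→gate→valve→sink: bottleneck 1. Total 1.
Augment source→well→tap→pump→junc→sink: bottleneck 1. Total 2.
Augment source→well→link→relay→junc→sink: bottleneck 5. Total 7.
No augmenting path remains in the residual graph.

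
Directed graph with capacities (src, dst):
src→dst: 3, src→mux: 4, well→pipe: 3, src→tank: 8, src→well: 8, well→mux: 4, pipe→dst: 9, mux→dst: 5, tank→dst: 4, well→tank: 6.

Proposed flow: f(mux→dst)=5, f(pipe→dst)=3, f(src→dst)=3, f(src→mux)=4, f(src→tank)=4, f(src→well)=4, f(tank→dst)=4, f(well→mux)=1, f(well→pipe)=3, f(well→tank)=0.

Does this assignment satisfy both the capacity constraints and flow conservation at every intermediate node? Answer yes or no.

Yes

Every edge has 0 ≤ f(e) ≤ cap(e).
At each intermediate node, inflow equals outflow.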